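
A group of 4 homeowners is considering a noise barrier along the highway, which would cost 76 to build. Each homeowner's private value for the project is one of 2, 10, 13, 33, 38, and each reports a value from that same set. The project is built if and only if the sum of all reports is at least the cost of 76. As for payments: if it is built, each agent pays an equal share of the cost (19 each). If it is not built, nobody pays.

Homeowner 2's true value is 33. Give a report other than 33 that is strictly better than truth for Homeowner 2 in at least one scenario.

38

Suppose Homeowner 1 reports 2, Homeowner 3 reports 2 and Homeowner 4 reports 38.
Report 33: project not built, utility 0.
Report 38: project built, pays 19, utility 33 - 19 = 14.
So reporting 38 beats truth here (14 > 0).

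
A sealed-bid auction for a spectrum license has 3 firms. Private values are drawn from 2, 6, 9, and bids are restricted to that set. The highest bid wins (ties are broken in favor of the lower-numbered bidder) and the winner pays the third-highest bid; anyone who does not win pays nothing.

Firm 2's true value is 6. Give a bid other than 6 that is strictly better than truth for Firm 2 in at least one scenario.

9

Suppose Firm 1 bids 2 and Firm 3 bids 9.
Bid 6: loses, pays 0, utility 0.
Bid 9: wins, pays 2, utility 6 - 2 = 4.
So bidding 9 beats truth here (4 > 0).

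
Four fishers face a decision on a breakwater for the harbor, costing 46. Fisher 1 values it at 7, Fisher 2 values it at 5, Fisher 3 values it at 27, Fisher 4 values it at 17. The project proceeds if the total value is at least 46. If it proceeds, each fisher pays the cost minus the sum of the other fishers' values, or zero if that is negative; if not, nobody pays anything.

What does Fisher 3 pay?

Total value 56 ≥ cost 46, so the project is built.
The other fishers' values sum to 29.
Cost minus that sum is 46 - 29 = 17.

17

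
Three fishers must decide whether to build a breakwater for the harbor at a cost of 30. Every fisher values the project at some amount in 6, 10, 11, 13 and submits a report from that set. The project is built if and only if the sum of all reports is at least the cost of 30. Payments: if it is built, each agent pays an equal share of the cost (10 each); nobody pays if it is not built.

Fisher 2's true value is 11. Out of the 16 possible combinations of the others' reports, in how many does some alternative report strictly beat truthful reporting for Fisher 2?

Others report (6, 11): truth gives 0; report 13 gives 1 > 0. Violating.
Others report (11, 6): truth gives 0; report 13 gives 1 > 0. Violating.
Others report (6, 6): truth gives 0; no alternative beats it.
Others report (6, 10): truth gives 0; no alternative beats it.
(Checking all 16 profiles: 2 have a profitable deviation, 14 do not.)

2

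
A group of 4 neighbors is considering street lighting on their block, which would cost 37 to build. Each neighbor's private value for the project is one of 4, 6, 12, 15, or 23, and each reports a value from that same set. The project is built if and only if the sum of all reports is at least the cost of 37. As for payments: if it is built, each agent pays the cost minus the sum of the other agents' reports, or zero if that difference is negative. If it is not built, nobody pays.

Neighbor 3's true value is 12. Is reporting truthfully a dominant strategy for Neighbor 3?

Yes

Check each profile of the others' reports and compare truth against every alternative report.
Others report (4, 12, 23): truth gives 12, best alternative gives 12.
Others report (4, 15, 23): truth gives 12, best alternative gives 12.
Others report (4, 23, 12): truth gives 12, best alternative gives 12.
Others report (4, 23, 15): truth gives 12, best alternative gives 12.
Others report (4, 23, 23): truth gives 12, best alternative gives 12.
Others report (6, 12, 23): truth gives 12, best alternative gives 12.
(Remaining 119 profiles checked similarly; truth is weakly best in each.)
In every case the truthful report is at least as good as any alternative, so it is a dominant strategy.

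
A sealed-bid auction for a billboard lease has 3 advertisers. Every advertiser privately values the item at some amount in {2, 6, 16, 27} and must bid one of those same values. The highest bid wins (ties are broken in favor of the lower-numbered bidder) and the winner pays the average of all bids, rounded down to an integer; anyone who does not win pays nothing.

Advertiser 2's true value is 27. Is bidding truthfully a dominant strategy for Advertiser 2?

Consider the case where Advertiser 1 bids 2 and Advertiser 3 bids 2.
Truthful bid 27: wins, pays 10, utility 27 - 10 = 17.
Bid 6 instead: wins, pays 3, utility 27 - 3 = 24.
Since 24 > 17, bidding 6 is strictly better here, so truthful bidding is not dominant.

No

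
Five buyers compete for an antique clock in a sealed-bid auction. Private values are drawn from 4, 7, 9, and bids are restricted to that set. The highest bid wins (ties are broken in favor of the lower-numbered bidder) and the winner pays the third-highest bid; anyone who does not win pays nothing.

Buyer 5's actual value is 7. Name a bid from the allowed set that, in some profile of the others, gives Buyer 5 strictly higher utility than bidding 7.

Suppose Buyer 1 bids 4, Buyer 2 bids 4, Buyer 3 bids 4 and Buyer 4 bids 7.
Bid 7: loses, pays 0, utility 0.
Bid 9: wins, pays 4, utility 7 - 4 = 3.
So bidding 9 beats truth here (3 > 0).

9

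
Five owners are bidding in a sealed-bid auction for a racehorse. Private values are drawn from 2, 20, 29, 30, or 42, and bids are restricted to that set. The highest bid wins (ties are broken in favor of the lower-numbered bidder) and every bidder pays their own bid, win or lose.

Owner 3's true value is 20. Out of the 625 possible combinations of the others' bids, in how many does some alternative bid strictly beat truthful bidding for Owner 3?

Others bid (2, 2, 2, 29): truth gives -20; bid 2 gives -2 > -20. Violating.
Others bid (2, 2, 2, 30): truth gives -20; bid 2 gives -2 > -20. Violating.
Others bid (2, 2, 2, 42): truth gives -20; bid 2 gives -2 > -20. Violating.
Others bid (2, 2, 20, 29): truth gives -20; bid 2 gives -2 > -20. Violating.
Others bid (2, 2, 2, 2): truth gives 0; no alternative beats it.
Others bid (2, 2, 2, 20): truth gives 0; no alternative beats it.
(Checking all 625 profiles: 621 have a profitable deviation, 4 do not.)

621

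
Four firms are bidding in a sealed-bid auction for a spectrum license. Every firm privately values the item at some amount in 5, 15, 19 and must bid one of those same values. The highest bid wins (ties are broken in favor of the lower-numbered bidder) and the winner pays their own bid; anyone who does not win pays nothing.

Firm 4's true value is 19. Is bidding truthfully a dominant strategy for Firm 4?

Consider the case where Firm 1 bids 5, Firm 2 bids 5 and Firm 3 bids 5.
Truthful bid 19: wins, pays 19, utility 19 - 19 = 0.
Bid 15 instead: wins, pays 15, utility 19 - 15 = 4.
Since 4 > 0, bidding 15 is strictly better here, so truthful bidding is not dominant.

No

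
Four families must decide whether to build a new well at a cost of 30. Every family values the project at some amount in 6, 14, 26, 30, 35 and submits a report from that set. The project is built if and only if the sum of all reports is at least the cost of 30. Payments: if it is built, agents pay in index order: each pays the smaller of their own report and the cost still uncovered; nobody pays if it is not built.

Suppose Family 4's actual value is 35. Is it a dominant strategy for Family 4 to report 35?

Check each profile of the others' reports and compare truth against every alternative report.
Others report (6, 6, 26): truth gives 35, best alternative gives 35.
Others report (6, 6, 30): truth gives 35, best alternative gives 35.
Others report (6, 6, 35): truth gives 35, best alternative gives 35.
Others report (6, 14, 14): truth gives 35, best alternative gives 35.
Others report (6, 14, 26): truth gives 35, best alternative gives 35.
Others report (6, 14, 30): truth gives 35, best alternative gives 35.
(Remaining 119 profiles checked similarly; truth is weakly best in each.)
In every case the truthful report is at least as good as any alternative, so it is a dominant strategy.

Yes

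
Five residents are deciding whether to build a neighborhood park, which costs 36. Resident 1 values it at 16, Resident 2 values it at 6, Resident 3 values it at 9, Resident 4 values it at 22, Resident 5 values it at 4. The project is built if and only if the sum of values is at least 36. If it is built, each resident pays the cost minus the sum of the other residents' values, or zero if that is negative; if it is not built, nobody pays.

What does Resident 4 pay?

Total value 57 ≥ cost 36, so the project is built.
The other residents' values sum to 35.
Cost minus that sum is 36 - 35 = 1.

1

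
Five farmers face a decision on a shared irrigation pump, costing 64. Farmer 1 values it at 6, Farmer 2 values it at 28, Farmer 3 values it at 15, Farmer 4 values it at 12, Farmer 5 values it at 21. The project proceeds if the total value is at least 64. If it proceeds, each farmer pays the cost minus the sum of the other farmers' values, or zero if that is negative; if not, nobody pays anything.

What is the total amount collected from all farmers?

Total value 82 ≥ cost 64, so it is built.
Farmer 1: others sum to 76; max(0, 64 - 76) = 0.
Farmer 2: others sum to 54; max(0, 64 - 54) = 10.
Farmer 3: others sum to 67; max(0, 64 - 67) = 0.
Farmer 4: others sum to 70; max(0, 64 - 70) = 0.
Farmer 5: others sum to 61; max(0, 64 - 61) = 3.
Total collected = 0 + 10 + 0 + 0 + 3 = 13.

13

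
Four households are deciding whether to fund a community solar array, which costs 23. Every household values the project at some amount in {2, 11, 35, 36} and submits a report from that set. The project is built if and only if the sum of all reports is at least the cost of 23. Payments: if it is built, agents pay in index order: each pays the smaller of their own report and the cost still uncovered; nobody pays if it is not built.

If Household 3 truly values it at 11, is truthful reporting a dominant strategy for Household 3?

Consider the case where Household 1 reports 2, Household 2 reports 2 and Household 4 reports 35.
Truthful report 11: project built, pays 11, utility 11 - 11 = 0.
Report 2 instead: project built, pays 2, utility 11 - 2 = 9.
Since 9 > 0, reporting 2 is strictly better here, so truthful reporting is not dominant.

No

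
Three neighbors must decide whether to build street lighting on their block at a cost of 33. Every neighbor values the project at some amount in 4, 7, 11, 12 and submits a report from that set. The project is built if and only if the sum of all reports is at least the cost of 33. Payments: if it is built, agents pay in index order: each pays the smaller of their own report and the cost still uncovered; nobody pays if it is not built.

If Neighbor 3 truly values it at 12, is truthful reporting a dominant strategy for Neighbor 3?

Check each profile of the others' reports and compare truth against every alternative report.
Others report (12, 12): truth gives 3, best alternative gives 3.
Others report (11, 12): truth gives 2, best alternative gives 2.
Others report (12, 11): truth gives 2, best alternative gives 2.
Others report (11, 11): truth gives 1, best alternative gives 1.
Others report (4, 4): truth gives 0, best alternative gives 0.
Others report (4, 7): truth gives 0, best alternative gives 0.
(Remaining 10 profiles checked similarly; truth is weakly best in each.)
In every case the truthful report is at least as good as any alternative, so it is a dominant strategy.

Yes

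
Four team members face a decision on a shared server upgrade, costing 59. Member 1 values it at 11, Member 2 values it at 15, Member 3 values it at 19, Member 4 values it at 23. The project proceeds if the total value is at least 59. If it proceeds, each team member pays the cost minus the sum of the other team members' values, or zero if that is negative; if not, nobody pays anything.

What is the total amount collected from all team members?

Total value 68 ≥ cost 59, so it is built.
Member 1: others sum to 57; max(0, 59 - 57) = 2.
Member 2: others sum to 53; max(0, 59 - 53) = 6.
Member 3: others sum to 49; max(0, 59 - 49) = 10.
Member 4: others sum to 45; max(0, 59 - 45) = 14.
Total collected = 2 + 6 + 10 + 14 = 32.

32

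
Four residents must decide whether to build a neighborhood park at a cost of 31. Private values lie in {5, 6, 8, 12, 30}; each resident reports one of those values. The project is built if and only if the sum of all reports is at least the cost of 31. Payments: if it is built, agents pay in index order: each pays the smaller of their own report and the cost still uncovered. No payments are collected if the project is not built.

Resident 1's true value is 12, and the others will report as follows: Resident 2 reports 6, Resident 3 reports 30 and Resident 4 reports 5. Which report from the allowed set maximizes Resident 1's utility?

Report 5: project built, pays 5, utility 12 - 5 = 7.
Report 6: project built, pays 6, utility 12 - 6 = 6.
Report 8: project built, pays 8, utility 12 - 8 = 4.
Report 12: project built, pays 12, utility 12 - 12 = 0.
Report 30: project built, pays 30, utility 12 - 30 = -18.
The best choice is 5 with utility 7.

5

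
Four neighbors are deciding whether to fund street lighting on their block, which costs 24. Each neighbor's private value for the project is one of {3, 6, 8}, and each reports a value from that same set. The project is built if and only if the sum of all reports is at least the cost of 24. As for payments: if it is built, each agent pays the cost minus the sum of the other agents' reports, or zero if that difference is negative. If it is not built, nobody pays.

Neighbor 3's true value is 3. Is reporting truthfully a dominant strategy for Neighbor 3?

Yes

Check each profile of the others' reports and compare truth against every alternative report.
Others report (6, 6, 6): truth gives 0, best alternative gives -3.
Others report (3, 8, 8): truth gives 0, best alternative gives -2.
Others report (8, 3, 8): truth gives 0, best alternative gives -2.
Others report (8, 8, 3): truth gives 0, best alternative gives -2.
Others report (6, 6, 8): truth gives 0, best alternative gives -1.
Others report (6, 8, 6): truth gives 0, best alternative gives -1.
(Remaining 21 profiles checked similarly; truth is weakly best in each.)
In every case the truthful report is at least as good as any alternative, so it is a dominant strategy.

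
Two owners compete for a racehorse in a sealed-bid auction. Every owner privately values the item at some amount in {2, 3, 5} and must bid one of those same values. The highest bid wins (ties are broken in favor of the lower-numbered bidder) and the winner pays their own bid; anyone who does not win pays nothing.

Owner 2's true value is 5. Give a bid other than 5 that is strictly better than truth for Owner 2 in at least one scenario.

Suppose Owner 1 bids 2.
Bid 5: wins, pays 5, utility 5 - 5 = 0.
Bid 3: wins, pays 3, utility 5 - 3 = 2.
So bidding 3 beats truth here (2 > 0).

3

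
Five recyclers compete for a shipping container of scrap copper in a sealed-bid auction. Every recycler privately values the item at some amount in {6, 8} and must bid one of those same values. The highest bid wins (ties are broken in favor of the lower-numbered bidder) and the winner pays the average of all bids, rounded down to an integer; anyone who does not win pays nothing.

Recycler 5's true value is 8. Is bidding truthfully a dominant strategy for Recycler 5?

Check each profile of the others' bids and compare truth against every alternative bid.
Others bid (6, 6, 6, 6): truth gives 2, best alternative gives 0.
Others bid (6, 6, 6, 8): truth gives 0, best alternative gives 0.
Others bid (6, 6, 8, 6): truth gives 0, best alternative gives 0.
Others bid (6, 6, 8, 8): truth gives 0, best alternative gives 0.
Others bid (6, 8, 6, 6): truth gives 0, best alternative gives 0.
Others bid (6, 8, 6, 8): truth gives 0, best alternative gives 0.
(Remaining 10 profiles checked similarly; truth is weakly best in each.)
In every case the truthful bid is at least as good as any alternative, so it is a dominant strategy.

Yes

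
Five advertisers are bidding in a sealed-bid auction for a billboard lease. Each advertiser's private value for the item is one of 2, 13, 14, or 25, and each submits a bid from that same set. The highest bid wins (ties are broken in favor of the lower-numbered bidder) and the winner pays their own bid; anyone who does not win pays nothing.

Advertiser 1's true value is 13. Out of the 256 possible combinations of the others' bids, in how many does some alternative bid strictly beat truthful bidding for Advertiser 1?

Others bid (2, 2, 2, 2): truth gives 0; bid 2 gives 11 > 0. Violating.
Others bid (2, 2, 2, 13): truth gives 0; no alternative beats it.
Others bid (2, 2, 2, 14): truth gives 0; no alternative beats it.
(Checking all 256 profiles: 1 has a profitable deviation, 255 do not.)

1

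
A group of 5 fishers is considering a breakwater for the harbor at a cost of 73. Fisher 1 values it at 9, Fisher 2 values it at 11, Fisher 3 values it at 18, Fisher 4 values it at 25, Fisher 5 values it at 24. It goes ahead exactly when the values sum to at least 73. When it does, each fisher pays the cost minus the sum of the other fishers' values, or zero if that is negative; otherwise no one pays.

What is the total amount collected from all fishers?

Total value 87 ≥ cost 73, so it is built.
Fisher 1: others sum to 78; max(0, 73 - 78) = 0.
Fisher 2: others sum to 76; max(0, 73 - 76) = 0.
Fisher 3: others sum to 69; max(0, 73 - 69) = 4.
Fisher 4: others sum to 62; max(0, 73 - 62) = 11.
Fisher 5: others sum to 63; max(0, 73 - 63) = 10.
Total collected = 0 + 0 + 4 + 11 + 10 = 25.

25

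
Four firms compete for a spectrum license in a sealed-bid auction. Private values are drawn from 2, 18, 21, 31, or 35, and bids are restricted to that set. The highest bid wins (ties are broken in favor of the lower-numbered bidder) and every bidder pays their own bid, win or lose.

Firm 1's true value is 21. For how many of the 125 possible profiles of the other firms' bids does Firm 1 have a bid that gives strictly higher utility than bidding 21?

106

Others bid (2, 2, 2): truth gives 0; bid 2 gives 19 > 0. Violating.
Others bid (2, 2, 18): truth gives 0; bid 18 gives 3 > 0. Violating.
Others bid (2, 2, 31): truth gives -21; bid 2 gives -2 > -21. Violating.
Others bid (2, 2, 35): truth gives -21; bid 2 gives -2 > -21. Violating.
Others bid (2, 2, 21): truth gives 0; no alternative beats it.
Others bid (2, 18, 21): truth gives 0; no alternative beats it.
(Checking all 125 profiles: 106 have a profitable deviation, 19 do not.)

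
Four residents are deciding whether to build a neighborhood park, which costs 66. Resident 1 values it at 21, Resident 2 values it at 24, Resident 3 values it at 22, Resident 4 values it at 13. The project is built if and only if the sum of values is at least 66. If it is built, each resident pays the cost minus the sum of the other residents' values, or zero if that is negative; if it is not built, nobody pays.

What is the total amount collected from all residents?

25

Total value 80 ≥ cost 66, so it is built.
Resident 1: others sum to 59; max(0, 66 - 59) = 7.
Resident 2: others sum to 56; max(0, 66 - 56) = 10.
Resident 3: others sum to 58; max(0, 66 - 58) = 8.
Resident 4: others sum to 67; max(0, 66 - 67) = 0.
Total collected = 7 + 10 + 8 + 0 = 25.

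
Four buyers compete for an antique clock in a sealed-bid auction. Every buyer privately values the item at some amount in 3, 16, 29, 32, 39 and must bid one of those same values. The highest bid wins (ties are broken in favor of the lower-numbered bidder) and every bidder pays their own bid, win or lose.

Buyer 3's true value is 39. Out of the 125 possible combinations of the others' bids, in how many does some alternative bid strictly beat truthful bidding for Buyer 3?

Others bid (3, 3, 3): truth gives 0; bid 16 gives 23 > 0. Violating.
Others bid (3, 3, 16): truth gives 0; bid 16 gives 23 > 0. Violating.
Others bid (3, 3, 29): truth gives 0; bid 29 gives 10 > 0. Violating.
Others bid (3, 3, 32): truth gives 0; bid 32 gives 7 > 0. Violating.
Others bid (3, 3, 39): truth gives 0; no alternative beats it.
Others bid (3, 16, 39): truth gives 0; no alternative beats it.
(Checking all 125 profiles: 81 have a profitable deviation, 44 do not.)

81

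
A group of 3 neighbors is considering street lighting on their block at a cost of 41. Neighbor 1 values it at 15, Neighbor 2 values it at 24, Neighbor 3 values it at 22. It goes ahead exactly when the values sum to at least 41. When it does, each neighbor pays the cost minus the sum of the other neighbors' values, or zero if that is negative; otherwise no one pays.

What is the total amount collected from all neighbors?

Total value 61 ≥ cost 41, so it is built.
Neighbor 1: others sum to 46; max(0, 41 - 46) = 0.
Neighbor 2: others sum to 37; max(0, 41 - 37) = 4.
Neighbor 3: others sum to 39; max(0, 41 - 39) = 2.
Total collected = 0 + 4 + 2 = 6.

6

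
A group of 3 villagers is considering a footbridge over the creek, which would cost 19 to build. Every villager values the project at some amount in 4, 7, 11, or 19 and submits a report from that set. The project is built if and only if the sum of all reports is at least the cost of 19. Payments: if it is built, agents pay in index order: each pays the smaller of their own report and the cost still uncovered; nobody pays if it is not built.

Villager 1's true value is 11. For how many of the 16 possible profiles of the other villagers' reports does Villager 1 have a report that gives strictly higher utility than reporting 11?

13

Others report (4, 11): truth gives 0; report 4 gives 7 > 0. Violating.
Others report (4, 19): truth gives 0; report 4 gives 7 > 0. Violating.
Others report (7, 7): truth gives 0; report 7 gives 4 > 0. Violating.
Others report (7, 11): truth gives 0; report 4 gives 7 > 0. Violating.
Others report (4, 4): truth gives 0; no alternative beats it.
Others report (4, 7): truth gives 0; no alternative beats it.
(Checking all 16 profiles: 13 have a profitable deviation, 3 do not.)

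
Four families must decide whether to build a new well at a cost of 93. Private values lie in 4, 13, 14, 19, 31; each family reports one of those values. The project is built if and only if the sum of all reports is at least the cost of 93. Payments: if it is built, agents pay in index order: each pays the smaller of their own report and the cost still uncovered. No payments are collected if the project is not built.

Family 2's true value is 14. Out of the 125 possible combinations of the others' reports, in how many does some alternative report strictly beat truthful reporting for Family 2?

Others report (19, 31, 31): truth gives 0; report 13 gives 1 > 0. Violating.
Others report (31, 19, 31): truth gives 0; report 13 gives 1 > 0. Violating.
Others report (31, 31, 19): truth gives 0; report 13 gives 1 > 0. Violating.
Others report (31, 31, 31): truth gives 0; report 4 gives 10 > 0. Violating.
Others report (4, 4, 4): truth gives 0; no alternative beats it.
Others report (4, 4, 13): truth gives 0; no alternative beats it.
(Checking all 125 profiles: 4 have a profitable deviation, 121 do not.)

4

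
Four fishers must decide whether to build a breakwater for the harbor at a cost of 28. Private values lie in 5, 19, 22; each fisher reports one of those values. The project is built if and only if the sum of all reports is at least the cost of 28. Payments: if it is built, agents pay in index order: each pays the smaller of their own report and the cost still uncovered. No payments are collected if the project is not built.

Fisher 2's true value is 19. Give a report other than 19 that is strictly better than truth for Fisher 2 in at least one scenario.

5

Suppose Fisher 1 reports 5, Fisher 3 reports 5 and Fisher 4 reports 19.
Report 19: project built, pays 19, utility 19 - 19 = 0.
Report 5: project built, pays 5, utility 19 - 5 = 14.
So reporting 5 beats truth here (14 > 0).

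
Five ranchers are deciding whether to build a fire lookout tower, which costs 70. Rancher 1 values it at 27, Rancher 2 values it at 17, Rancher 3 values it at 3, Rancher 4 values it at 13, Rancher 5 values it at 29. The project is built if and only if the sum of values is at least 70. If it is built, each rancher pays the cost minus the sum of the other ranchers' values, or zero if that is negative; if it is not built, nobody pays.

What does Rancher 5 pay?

10

Total value 89 ≥ cost 70, so the project is built.
The other ranchers' values sum to 60.
Cost minus that sum is 70 - 60 = 10.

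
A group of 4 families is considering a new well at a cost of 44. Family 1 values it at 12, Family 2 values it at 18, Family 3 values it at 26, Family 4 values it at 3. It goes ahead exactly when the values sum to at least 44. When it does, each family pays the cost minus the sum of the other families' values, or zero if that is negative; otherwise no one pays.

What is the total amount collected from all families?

Total value 59 ≥ cost 44, so it is built.
Family 1: others sum to 47; max(0, 44 - 47) = 0.
Family 2: others sum to 41; max(0, 44 - 41) = 3.
Family 3: others sum to 33; max(0, 44 - 33) = 11.
Family 4: others sum to 56; max(0, 44 - 56) = 0.
Total collected = 0 + 3 + 11 + 0 = 14.

14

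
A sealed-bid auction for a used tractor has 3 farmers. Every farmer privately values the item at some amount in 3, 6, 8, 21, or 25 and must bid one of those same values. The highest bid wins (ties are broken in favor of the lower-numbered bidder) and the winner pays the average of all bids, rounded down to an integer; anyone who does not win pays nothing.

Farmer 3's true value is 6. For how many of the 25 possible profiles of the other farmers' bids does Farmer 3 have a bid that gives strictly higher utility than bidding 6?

Others bid (3, 6): truth gives 0; bid 8 gives 1 > 0. Violating.
Others bid (6, 3): truth gives 0; bid 8 gives 1 > 0. Violating.
Others bid (3, 3): truth gives 2; no alternative beats it.
Others bid (3, 8): truth gives 0; no alternative beats it.
(Checking all 25 profiles: 2 have a profitable deviation, 23 do not.)

2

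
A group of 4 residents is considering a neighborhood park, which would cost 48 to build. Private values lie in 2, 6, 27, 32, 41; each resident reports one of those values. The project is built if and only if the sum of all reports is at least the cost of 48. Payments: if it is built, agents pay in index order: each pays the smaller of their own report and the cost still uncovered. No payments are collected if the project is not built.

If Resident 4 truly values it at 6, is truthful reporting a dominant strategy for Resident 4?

Check each profile of the others' reports and compare truth against every alternative report.
Others report (2, 6, 41): truth gives 6, best alternative gives 6.
Others report (2, 27, 27): truth gives 6, best alternative gives 6.
Others report (2, 27, 32): truth gives 6, best alternative gives 6.
Others report (2, 27, 41): truth gives 6, best alternative gives 6.
Others report (2, 32, 27): truth gives 6, best alternative gives 6.
Others report (2, 32, 32): truth gives 6, best alternative gives 6.
(Remaining 119 profiles checked similarly; truth is weakly best in each.)
In every case the truthful report is at least as good as any alternative, so it is a dominant strategy.

Yes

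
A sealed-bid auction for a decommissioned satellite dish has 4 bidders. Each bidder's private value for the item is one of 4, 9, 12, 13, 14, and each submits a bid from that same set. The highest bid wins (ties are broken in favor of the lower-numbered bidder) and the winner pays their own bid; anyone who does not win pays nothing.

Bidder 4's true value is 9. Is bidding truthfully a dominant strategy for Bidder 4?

Yes

Check each profile of the others' bids and compare truth against every alternative bid.
Others bid (4, 4, 4): truth gives 0, best alternative gives 0.
Others bid (4, 4, 9): truth gives 0, best alternative gives 0.
Others bid (4, 4, 12): truth gives 0, best alternative gives 0.
Others bid (4, 4, 13): truth gives 0, best alternative gives 0.
Others bid (4, 4, 14): truth gives 0, best alternative gives 0.
Others bid (4, 9, 4): truth gives 0, best alternative gives 0.
(Remaining 119 profiles checked similarly; truth is weakly best in each.)
In every case the truthful bid is at least as good as any alternative, so it is a dominant strategy.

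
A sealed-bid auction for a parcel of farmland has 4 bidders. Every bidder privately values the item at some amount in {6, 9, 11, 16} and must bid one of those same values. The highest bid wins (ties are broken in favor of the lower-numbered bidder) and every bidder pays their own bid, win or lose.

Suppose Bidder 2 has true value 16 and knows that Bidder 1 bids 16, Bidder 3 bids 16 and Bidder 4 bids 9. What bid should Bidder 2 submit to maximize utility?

Bid 6: loses but pays 6, utility -6.
Bid 9: loses but pays 9, utility -9.
Bid 11: loses but pays 11, utility -11.
Bid 16: loses but pays 16, utility -16.
The best choice is 6 with utility -6.

6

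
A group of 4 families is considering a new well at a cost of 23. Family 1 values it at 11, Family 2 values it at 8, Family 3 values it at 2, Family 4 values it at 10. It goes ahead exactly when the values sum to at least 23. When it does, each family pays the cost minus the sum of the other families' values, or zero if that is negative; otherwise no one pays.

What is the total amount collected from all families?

5

Total value 31 ≥ cost 23, so it is built.
Family 1: others sum to 20; max(0, 23 - 20) = 3.
Family 2: others sum to 23; max(0, 23 - 23) = 0.
Family 3: others sum to 29; max(0, 23 - 29) = 0.
Family 4: others sum to 21; max(0, 23 - 21) = 2.
Total collected = 3 + 0 + 0 + 2 = 5.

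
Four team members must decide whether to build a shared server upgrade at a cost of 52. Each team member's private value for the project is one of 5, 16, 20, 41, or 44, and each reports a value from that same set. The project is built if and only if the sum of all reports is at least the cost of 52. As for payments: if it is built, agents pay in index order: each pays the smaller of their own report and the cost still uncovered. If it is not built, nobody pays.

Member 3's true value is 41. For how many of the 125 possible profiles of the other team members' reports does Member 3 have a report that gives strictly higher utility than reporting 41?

45

Others report (5, 5, 41): truth gives 0; report 5 gives 36 > 0. Violating.
Others report (5, 5, 44): truth gives 0; report 5 gives 36 > 0. Violating.
Others report (5, 16, 16): truth gives 10; report 16 gives 25 > 10. Violating.
Others report (5, 16, 20): truth gives 10; report 16 gives 25 > 10. Violating.
Others report (5, 5, 5): truth gives 0; no alternative beats it.
Others report (5, 5, 16): truth gives 0; no alternative beats it.
(Checking all 125 profiles: 45 have a profitable deviation, 80 do not.)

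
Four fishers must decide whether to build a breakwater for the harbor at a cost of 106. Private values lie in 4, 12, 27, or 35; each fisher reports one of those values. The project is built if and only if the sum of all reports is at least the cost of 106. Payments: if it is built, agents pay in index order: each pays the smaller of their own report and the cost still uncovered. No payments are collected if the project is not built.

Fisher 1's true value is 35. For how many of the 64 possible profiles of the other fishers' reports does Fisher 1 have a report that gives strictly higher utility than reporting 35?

Others report (12, 35, 35): truth gives 0; report 27 gives 8 > 0. Violating.
Others report (27, 27, 27): truth gives 0; report 27 gives 8 > 0. Violating.
Others report (27, 27, 35): truth gives 0; report 27 gives 8 > 0. Violating.
Others report (27, 35, 27): truth gives 0; report 27 gives 8 > 0. Violating.
Others report (4, 4, 4): truth gives 0; no alternative beats it.
Others report (4, 4, 12): truth gives 0; no alternative beats it.
(Checking all 64 profiles: 11 have a profitable deviation, 53 do not.)

11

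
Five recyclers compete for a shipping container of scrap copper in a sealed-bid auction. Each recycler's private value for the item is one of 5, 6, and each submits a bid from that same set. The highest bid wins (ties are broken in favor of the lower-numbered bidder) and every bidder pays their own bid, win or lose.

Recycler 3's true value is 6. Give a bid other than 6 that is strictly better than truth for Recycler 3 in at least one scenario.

Suppose Recycler 1 bids 5, Recycler 2 bids 6, Recycler 4 bids 5 and Recycler 5 bids 5.
Bid 6: loses but pays 6, utility -6.
Bid 5: loses but pays 5, utility -5.
So bidding 5 beats truth here (-5 > -6).

5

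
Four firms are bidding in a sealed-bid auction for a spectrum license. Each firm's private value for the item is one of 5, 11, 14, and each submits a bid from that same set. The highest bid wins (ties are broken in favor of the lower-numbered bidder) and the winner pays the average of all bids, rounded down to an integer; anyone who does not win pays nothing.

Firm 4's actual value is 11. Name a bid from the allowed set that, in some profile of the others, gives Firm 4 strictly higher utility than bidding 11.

Suppose Firm 1 bids 5, Firm 2 bids 5 and Firm 3 bids 11.
Bid 11: loses, pays 0, utility 0.
Bid 14: wins, pays 8, utility 11 - 8 = 3.
So bidding 14 beats truth here (3 > 0).

14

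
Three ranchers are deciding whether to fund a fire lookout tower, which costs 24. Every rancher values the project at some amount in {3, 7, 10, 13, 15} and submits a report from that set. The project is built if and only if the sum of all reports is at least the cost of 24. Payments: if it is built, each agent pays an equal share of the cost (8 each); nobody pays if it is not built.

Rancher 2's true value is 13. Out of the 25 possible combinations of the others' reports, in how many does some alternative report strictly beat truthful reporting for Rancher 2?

2

Others report (3, 7): truth gives 0; report 15 gives 5 > 0. Violating.
Others report (7, 3): truth gives 0; report 15 gives 5 > 0. Violating.
Others report (3, 3): truth gives 0; no alternative beats it.
Others report (3, 10): truth gives 5; no alternative beats it.
(Checking all 25 profiles: 2 have a profitable deviation, 23 do not.)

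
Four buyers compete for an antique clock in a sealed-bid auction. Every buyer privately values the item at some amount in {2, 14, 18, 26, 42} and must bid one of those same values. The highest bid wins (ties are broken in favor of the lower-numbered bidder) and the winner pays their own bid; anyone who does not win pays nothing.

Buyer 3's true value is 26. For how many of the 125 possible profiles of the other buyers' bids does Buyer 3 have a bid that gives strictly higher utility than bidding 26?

Others bid (2, 2, 2): truth gives 0; bid 14 gives 12 > 0. Violating.
Others bid (2, 2, 14): truth gives 0; bid 14 gives 12 > 0. Violating.
Others bid (2, 2, 18): truth gives 0; bid 18 gives 8 > 0. Violating.
Others bid (2, 14, 2): truth gives 0; bid 18 gives 8 > 0. Violating.
Others bid (2, 2, 26): truth gives 0; no alternative beats it.
Others bid (2, 2, 42): truth gives 0; no alternative beats it.
(Checking all 125 profiles: 12 have a profitable deviation, 113 do not.)

12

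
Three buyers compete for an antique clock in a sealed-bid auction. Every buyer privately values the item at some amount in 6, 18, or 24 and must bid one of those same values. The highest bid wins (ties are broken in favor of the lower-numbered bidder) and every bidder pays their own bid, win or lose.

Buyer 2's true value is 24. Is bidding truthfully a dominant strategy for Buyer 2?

No

Consider the case where Buyer 1 bids 6 and Buyer 3 bids 6.
Truthful bid 24: wins, pays 24, utility 24 - 24 = 0.
Bid 18 instead: wins, pays 18, utility 24 - 18 = 6.
Since 6 > 0, bidding 18 is strictly better here, so truthful bidding is not dominant.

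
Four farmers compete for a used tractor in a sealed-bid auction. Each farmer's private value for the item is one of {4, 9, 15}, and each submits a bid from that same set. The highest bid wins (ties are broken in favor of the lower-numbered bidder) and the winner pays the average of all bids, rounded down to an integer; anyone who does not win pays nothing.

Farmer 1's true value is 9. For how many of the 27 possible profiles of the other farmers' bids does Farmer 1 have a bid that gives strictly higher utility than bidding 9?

1

Others bid (4, 4, 4): truth gives 4; bid 4 gives 5 > 4. Violating.
Others bid (4, 4, 9): truth gives 3; no alternative beats it.
Others bid (4, 4, 15): truth gives 0; no alternative beats it.
(Checking all 27 profiles: 1 has a profitable deviation, 26 do not.)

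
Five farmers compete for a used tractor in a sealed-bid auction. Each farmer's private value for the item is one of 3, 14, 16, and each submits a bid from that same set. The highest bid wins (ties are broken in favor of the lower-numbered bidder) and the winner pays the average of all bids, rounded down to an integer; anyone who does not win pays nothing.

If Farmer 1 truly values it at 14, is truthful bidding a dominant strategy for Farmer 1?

Consider the case where Farmer 2 bids 3, Farmer 3 bids 3, Farmer 4 bids 3 and Farmer 5 bids 3.
Truthful bid 14: wins, pays 5, utility 14 - 5 = 9.
Bid 3 instead: wins, pays 3, utility 14 - 3 = 11.
Since 11 > 9, bidding 3 is strictly better here, so truthful bidding is not dominant.

No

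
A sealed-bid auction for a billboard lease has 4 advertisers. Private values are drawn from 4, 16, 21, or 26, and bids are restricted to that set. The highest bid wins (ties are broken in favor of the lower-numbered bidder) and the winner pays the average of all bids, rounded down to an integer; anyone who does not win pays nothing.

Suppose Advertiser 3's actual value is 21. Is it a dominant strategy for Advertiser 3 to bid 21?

No

Consider the case where Advertiser 1 bids 4, Advertiser 2 bids 4 and Advertiser 4 bids 4.
Truthful bid 21: wins, pays 8, utility 21 - 8 = 13.
Bid 16 instead: wins, pays 7, utility 21 - 7 = 14.
Since 14 > 13, bidding 16 is strictly better here, so truthful bidding is not dominant.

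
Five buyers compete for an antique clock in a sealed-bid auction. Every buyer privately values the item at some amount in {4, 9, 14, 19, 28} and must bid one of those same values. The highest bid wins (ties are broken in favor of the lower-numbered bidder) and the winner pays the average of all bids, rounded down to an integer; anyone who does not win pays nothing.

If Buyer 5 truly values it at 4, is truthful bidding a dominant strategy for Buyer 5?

Check each profile of the others' bids and compare truth against every alternative bid.
Others bid (4, 4, 4, 4): truth gives 0, best alternative gives -1.
Others bid (4, 4, 4, 9): truth gives 0, best alternative gives 0.
Others bid (4, 4, 4, 14): truth gives 0, best alternative gives 0.
Others bid (4, 4, 4, 19): truth gives 0, best alternative gives 0.
Others bid (4, 4, 4, 28): truth gives 0, best alternative gives 0.
Others bid (4, 4, 9, 4): truth gives 0, best alternative gives 0.
(Remaining 619 profiles checked similarly; truth is weakly best in each.)
In every case the truthful bid is at least as good as any alternative, so it is a dominant strategy.

Yes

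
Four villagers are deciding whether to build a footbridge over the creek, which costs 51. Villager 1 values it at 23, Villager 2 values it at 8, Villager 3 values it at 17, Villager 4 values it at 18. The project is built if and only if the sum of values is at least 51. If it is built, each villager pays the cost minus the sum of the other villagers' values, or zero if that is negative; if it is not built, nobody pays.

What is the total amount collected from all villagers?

Total value 66 ≥ cost 51, so it is built.
Villager 1: others sum to 43; max(0, 51 - 43) = 8.
Villager 2: others sum to 58; max(0, 51 - 58) = 0.
Villager 3: others sum to 49; max(0, 51 - 49) = 2.
Villager 4: others sum to 48; max(0, 51 - 48) = 3.
Total collected = 8 + 0 + 2 + 3 = 13.

13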